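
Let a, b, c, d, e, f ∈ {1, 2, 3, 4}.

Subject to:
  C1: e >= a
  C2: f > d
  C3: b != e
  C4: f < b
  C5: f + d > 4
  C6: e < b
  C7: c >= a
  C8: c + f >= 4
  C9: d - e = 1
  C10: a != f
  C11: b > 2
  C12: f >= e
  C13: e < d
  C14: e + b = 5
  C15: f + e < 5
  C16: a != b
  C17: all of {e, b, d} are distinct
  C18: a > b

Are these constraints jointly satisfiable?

Constraints 1, 2, 4, 13, and 18 give d < f, f < b, b < a, a ≤ e, e < d. Chaining: d < f < b < a ≤ e < d, which forces d < d — impossible.

Unsatisfiable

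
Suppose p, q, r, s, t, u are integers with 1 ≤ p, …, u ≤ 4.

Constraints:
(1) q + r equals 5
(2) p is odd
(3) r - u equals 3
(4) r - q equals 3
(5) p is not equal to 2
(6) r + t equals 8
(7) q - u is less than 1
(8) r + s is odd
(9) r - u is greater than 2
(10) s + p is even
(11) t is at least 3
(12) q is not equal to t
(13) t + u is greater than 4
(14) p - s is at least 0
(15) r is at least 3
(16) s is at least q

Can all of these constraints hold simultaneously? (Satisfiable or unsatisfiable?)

Satisfiable

The assignment p = 1, q = 1, r = 4, s = 1, t = 4, u = 1 works:
  constraint 1 holds since q + r = 5.
  constraint 3 holds since r - u = 3.
  constraint 4 holds since r - q = 3.
The rest check out directly.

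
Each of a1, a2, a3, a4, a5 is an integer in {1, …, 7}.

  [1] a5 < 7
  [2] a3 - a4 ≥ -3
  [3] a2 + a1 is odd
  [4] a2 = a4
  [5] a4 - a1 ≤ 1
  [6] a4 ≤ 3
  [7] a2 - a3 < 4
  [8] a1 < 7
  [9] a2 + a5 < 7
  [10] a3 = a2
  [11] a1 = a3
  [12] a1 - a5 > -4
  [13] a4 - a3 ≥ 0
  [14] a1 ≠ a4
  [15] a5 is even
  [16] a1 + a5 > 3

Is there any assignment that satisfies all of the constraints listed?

From constraints 4, 10, and 11, a1 = a3 = a2 = a4, so a1 = a4. But constraint 14 says a1 ≠ a4. Contradiction.

Unsatisfiable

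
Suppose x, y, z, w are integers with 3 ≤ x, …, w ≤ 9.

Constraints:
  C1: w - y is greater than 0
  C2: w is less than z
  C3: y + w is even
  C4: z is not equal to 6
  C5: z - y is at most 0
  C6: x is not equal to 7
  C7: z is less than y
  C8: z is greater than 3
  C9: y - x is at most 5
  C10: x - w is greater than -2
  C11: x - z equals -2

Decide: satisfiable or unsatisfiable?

Constraints 1, 2, and 7 give z < y, y < w, w < z. Chaining: z < y < w < z, which forces z < z — impossible.

Unsatisfiable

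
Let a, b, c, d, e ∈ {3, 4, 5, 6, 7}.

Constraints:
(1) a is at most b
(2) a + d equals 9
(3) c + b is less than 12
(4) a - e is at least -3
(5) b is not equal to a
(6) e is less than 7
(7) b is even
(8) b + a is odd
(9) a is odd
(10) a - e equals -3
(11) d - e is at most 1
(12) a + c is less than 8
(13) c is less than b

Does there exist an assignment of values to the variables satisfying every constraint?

The assignment a = 3, b = 6, c = 4, d = 6, e = 6 works:
  constraint 2 holds since a + d = 9.
  constraint 3 holds since c + b = 10.
The rest check out directly.

Satisfiable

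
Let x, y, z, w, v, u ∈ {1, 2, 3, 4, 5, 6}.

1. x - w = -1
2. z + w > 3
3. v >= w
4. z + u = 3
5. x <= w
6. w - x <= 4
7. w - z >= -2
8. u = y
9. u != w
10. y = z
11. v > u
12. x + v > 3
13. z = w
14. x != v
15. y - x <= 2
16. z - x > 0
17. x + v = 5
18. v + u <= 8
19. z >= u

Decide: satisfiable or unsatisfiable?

Unsatisfiable

From constraints 8, 10, and 13, u = y = z = w, so u = w. But constraint 9 says u ≠ w. Contradiction.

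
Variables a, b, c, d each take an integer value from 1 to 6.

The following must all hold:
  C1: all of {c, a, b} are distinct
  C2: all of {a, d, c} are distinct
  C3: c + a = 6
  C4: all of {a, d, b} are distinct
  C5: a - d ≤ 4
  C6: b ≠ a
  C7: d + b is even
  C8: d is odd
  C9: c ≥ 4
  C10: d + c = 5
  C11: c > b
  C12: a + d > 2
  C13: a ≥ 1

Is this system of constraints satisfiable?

Satisfiable

Try a = 2, b = 3, c = 4, d = 1.
Check constraint 3: c + a = 6; constraint 5: a - d = 1. The remaining constraints are straightforward to verify.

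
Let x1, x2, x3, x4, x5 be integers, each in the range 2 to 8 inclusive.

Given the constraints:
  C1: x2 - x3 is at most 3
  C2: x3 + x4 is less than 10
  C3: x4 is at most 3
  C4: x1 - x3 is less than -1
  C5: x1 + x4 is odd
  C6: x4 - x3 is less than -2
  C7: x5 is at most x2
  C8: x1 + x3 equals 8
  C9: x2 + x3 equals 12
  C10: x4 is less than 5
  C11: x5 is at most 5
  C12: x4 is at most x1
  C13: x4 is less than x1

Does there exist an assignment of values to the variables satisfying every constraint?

Satisfiable

Setting (x1, x2, x3, x4, x5) = (3, 7, 5, 2, 2) satisfies everything: constraint 1: x2 - x3 = 2; constraint 2: x3 + x4 = 7, and the others follow.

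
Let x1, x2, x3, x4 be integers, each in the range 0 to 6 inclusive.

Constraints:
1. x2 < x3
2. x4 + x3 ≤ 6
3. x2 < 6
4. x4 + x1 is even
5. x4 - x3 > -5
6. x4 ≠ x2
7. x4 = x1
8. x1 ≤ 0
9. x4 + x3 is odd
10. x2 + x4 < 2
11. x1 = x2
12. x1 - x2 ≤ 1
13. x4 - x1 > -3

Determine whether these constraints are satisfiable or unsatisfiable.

Unsatisfiable

From constraints 7 and 11, x4 = x1 = x2, so x4 = x2. But constraint 6 says x4 ≠ x2. Contradiction.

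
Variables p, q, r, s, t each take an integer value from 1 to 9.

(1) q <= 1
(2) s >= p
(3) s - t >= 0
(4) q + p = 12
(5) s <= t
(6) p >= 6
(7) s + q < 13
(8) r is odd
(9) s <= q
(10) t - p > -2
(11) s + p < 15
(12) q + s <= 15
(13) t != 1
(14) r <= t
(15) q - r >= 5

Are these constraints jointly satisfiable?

Unsatisfiable

From constraints 2 and 6: s ≥ p and p ≥ 6, so s ≥ 6. From constraints 1 and 9: s ≤ q and q ≤ 1, so s ≤ 1. But 1 < 6, so no value of s works.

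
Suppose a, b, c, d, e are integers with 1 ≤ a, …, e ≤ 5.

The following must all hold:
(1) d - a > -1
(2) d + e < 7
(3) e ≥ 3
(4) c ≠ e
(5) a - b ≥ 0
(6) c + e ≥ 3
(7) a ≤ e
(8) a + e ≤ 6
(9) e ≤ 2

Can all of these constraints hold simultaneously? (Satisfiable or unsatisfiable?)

From constraint 3: e ≥ 3. From constraint 9: e ≤ 2. But 2 < 3, so no value of e works.

Unsatisfiable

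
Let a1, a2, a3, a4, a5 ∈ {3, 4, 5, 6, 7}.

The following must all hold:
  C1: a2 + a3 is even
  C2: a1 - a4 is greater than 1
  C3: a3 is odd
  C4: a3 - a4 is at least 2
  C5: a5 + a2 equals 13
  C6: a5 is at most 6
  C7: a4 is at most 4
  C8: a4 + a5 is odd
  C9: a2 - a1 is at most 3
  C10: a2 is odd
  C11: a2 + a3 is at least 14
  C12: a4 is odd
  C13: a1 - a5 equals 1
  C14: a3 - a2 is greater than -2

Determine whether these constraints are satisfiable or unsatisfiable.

Satisfiable

Take a1 = 7, a2 = 7, a3 = 7, a4 = 3, a5 = 6. Then constraint 2: a1 - a4 = 4; constraint 4: a3 - a4 = 4; constraint 5: a5 + a2 = 13, and every other listed constraint is also met.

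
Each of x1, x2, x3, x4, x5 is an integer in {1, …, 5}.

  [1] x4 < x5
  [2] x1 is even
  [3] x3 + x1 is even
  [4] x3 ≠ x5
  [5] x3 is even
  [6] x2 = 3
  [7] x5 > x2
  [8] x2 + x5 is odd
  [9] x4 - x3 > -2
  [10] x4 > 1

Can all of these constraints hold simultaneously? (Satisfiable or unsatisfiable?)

Take x1 = 4, x2 = 3, x3 = 2, x4 = 2, x5 = 4. Then constraint 2: x1 = 4 is even; constraint 3: x3 + x1 = 6 is even; constraint 9: x4 - x3 = 0, and every other listed constraint is also met.

Satisfiable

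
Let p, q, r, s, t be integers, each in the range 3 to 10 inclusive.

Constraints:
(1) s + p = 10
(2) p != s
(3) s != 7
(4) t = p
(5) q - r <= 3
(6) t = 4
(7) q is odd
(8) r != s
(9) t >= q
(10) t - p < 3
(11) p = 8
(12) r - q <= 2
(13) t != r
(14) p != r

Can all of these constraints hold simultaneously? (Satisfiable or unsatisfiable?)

Unsatisfiable

Constraint 6 fixes t = 4 and constraint 11 fixes p = 8, but constraint 4 requires t = p. Since 4 ≠ 8, contradiction.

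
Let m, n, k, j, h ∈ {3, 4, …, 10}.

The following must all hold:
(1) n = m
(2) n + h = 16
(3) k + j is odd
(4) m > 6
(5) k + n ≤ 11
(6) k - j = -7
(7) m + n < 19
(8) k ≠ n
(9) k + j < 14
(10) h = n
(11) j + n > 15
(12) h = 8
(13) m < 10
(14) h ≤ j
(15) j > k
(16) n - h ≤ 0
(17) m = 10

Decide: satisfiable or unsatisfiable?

Unsatisfiable

Constraint 12 fixes h = 8 and constraint 17 fixes m = 10. Constraints 1 and 10 give h = n = m, so h = m. But 8 ≠ 10 — contradiction.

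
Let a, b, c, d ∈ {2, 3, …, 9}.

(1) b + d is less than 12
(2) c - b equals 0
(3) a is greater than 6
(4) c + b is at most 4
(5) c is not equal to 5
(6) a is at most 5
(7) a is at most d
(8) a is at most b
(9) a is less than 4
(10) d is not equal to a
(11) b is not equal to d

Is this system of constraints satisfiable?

Unsatisfiable

From constraint 3: a ≥ 7. From constraint 9: a ≤ 3. But 3 < 7, so no value of a works.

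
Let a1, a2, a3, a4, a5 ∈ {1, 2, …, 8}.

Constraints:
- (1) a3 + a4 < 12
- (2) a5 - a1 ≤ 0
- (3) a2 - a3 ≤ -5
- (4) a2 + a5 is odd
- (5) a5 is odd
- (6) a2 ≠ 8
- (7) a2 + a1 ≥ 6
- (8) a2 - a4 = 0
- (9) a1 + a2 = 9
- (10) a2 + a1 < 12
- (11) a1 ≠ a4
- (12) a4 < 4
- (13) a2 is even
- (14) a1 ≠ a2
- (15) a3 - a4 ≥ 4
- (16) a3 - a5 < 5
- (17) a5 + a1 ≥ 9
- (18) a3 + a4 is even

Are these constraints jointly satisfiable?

Satisfiable

Try a1 = 7, a2 = 2, a3 = 8, a4 = 2, a5 = 5.
Check constraint 1: a3 + a4 = 10; constraint 2: a5 - a1 = -2; constraint 3: a2 - a3 = -6. The remaining constraints are straightforward to verify.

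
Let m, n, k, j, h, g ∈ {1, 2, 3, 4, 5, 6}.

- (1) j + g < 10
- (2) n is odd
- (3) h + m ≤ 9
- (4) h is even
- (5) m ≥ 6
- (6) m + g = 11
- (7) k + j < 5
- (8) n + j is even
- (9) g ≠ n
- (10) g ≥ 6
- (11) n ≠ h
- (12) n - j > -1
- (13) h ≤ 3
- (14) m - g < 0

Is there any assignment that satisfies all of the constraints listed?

Unsatisfiable

From constraint 5: m ≥ 6. From constraint 10: g ≥ 6. Hence m + g ≥ 12. But constraint 6 requires m + g = 11, and 11 < 12. Contradiction.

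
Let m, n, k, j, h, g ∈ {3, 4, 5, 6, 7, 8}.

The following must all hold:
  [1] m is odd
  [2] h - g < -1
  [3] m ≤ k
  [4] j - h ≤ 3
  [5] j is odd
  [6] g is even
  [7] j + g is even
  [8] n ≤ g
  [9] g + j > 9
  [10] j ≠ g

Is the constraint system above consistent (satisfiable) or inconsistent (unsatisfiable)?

Unsatisfiable

Constraint 5 makes j odd and constraint 6 makes g even, so j + g must be odd. Constraint 7 says j + g is even — contradiction.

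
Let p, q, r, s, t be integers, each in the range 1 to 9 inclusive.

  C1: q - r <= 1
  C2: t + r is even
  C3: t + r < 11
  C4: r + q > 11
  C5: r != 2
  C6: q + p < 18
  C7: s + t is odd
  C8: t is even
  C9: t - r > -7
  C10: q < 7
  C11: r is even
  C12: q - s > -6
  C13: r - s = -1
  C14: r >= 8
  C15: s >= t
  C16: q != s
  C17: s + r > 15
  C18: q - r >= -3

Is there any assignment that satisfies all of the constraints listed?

One satisfying assignment is p = 9, q = 6, r = 8, s = 9, t = 2.
For the less obvious constraints — constraint 1: q - r = -2; constraint 3: t + r = 10; constraint 4: r + q = 14 — and the others hold by inspection.

Satisfiable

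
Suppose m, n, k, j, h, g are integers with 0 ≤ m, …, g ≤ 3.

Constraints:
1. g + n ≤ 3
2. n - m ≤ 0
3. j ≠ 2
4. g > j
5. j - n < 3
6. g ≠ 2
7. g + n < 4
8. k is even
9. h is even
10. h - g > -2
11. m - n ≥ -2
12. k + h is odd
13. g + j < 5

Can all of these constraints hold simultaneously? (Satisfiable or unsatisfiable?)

Unsatisfiable

Constraint 8 makes k even and constraint 9 makes h even, so k + h must be even. Constraint 12 says k + h is odd — contradiction.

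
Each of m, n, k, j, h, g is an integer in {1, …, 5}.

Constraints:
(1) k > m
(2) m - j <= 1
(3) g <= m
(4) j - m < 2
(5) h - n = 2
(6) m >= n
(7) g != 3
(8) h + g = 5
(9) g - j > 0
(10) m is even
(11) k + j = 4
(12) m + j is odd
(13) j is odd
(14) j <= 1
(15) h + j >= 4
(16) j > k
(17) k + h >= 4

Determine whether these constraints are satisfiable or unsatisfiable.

Constraints 1, 3, 9, and 16 give m < k, k < j, j < g, g ≤ m. Chaining: m < k < j < g ≤ m, which forces m < m — impossible.

Unsatisfiable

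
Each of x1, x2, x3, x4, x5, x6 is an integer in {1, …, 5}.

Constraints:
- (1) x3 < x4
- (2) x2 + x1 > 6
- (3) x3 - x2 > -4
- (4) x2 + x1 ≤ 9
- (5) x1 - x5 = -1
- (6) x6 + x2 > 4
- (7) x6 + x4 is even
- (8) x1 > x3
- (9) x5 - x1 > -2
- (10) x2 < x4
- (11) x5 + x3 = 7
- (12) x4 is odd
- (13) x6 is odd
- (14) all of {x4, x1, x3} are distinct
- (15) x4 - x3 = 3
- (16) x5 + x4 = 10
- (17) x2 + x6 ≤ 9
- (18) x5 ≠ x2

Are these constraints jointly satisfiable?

The assignment x1 = 4, x2 = 3, x3 = 2, x4 = 5, x5 = 5, x6 = 3 works:
  constraint 2 holds since x2 + x1 = 7.
  constraint 3 holds since x3 - x2 = -1.
The rest check out directly.

Satisfiable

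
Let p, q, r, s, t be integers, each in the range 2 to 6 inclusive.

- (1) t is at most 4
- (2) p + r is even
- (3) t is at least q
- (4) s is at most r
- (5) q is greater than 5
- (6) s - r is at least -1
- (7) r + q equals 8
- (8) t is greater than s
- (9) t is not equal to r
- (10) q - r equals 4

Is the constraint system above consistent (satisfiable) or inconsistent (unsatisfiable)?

Unsatisfiable

From constraint 5: q ≥ 6. From constraints 1 and 3: q ≤ t and t ≤ 4, so q ≤ 4. But 4 < 6, so no value of q works.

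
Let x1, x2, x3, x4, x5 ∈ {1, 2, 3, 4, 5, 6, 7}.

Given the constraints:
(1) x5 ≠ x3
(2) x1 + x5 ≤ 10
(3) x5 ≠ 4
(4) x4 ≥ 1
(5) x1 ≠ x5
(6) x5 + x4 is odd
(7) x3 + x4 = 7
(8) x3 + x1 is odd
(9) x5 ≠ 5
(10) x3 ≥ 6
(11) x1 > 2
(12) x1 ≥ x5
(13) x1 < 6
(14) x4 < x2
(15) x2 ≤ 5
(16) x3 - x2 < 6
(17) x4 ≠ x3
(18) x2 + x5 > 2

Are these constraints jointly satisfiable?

Satisfiable

One satisfying assignment is x1 = 5, x2 = 2, x3 = 6, x4 = 1, x5 = 2.
For the less obvious constraints — constraint 2: x1 + x5 = 7; constraint 7: x3 + x4 = 7; constraint 16: x3 - x2 = 4 — and the others hold by inspection.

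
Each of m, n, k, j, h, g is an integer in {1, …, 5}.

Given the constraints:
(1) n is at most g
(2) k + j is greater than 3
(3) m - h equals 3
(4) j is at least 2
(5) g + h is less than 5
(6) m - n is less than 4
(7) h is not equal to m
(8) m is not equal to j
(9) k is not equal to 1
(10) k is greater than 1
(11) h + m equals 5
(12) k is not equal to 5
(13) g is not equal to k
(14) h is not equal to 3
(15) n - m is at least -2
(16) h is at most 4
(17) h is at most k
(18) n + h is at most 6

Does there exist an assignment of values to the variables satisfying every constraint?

One satisfying assignment is m = 4, n = 2, k = 4, j = 2, h = 1, g = 2.
For the less obvious constraints — constraint 2: k + j = 6; constraint 3: m - h = 3; constraint 5: g + h = 3 — and the others hold by inspection.

Satisfiable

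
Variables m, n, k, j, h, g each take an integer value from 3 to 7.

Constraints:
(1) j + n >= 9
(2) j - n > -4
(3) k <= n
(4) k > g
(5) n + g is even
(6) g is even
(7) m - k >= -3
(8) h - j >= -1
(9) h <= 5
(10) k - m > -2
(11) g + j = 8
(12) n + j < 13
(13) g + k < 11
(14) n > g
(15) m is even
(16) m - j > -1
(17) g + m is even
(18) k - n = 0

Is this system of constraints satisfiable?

Take m = 6, n = 6, k = 6, j = 4, h = 3, g = 4. Then constraint 1: j + n = 10; constraint 2: j - n = -2; constraint 7: m - k = 0, and every other listed constraint is also met.

Satisfiable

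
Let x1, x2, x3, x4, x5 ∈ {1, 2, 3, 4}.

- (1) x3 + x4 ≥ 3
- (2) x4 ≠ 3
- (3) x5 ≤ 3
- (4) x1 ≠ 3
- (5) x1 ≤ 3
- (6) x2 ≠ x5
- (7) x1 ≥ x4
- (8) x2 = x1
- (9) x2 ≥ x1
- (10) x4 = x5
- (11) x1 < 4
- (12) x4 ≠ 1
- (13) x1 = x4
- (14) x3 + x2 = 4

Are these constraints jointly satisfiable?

From constraints 8, 10, and 13, x2 = x1 = x4 = x5, so x2 = x5. But constraint 6 says x2 ≠ x5. Contradiction.

Unsatisfiable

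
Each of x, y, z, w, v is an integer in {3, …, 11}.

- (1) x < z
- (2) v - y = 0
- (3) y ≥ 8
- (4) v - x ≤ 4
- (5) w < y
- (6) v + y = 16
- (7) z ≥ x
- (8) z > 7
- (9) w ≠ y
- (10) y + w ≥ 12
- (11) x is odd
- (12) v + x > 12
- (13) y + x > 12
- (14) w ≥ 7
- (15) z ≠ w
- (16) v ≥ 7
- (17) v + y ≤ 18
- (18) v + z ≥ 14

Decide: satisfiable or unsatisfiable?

Satisfiable

Try x = 7, y = 8, z = 9, w = 7, v = 8.
Check constraint 2: v - y = 0; constraint 4: v - x = 1; constraint 6: v + y = 16. The remaining constraints are straightforward to verify.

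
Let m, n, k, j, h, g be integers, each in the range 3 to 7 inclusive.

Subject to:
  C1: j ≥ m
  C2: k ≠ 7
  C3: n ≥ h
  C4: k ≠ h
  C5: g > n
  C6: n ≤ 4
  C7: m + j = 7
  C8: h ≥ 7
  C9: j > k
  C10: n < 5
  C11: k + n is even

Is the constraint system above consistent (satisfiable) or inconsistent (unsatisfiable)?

Unsatisfiable

From constraints 3 and 8: n ≥ h and h ≥ 7, so n ≥ 7. From constraint 6: n ≤ 4. But 4 < 7, so no value of n works.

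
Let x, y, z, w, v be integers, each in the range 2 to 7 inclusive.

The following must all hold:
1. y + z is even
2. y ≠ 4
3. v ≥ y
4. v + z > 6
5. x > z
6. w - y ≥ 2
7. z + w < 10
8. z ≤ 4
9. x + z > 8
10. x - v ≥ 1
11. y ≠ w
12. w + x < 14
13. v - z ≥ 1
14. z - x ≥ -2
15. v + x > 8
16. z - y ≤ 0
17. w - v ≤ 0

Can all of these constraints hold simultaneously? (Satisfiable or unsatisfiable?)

Unsatisfiable

Constraints 6, 10, 14, 16, and 17 give y − z ≥ 0, z − x ≥ -2, x − v ≥ 1, v − w ≥ 0, w − y ≥ 2.
Adding all 5 inequalities: the left sides telescope to 0, and the right sides sum to 0 + (-2) + 1 + 0 + 2 = 1. So 0 ≥ 1, which is false.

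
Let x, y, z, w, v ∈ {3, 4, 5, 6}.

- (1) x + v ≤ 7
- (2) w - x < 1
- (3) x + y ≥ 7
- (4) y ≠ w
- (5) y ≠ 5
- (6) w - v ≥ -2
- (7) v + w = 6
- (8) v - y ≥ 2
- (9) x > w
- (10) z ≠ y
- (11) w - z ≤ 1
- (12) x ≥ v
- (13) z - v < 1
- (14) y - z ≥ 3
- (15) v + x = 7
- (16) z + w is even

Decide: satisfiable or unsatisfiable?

Unsatisfiable

Constraints 6, 8, 11, and 14 give z − w ≥ -1, w − v ≥ -2, v − y ≥ 2, y − z ≥ 3.
Adding all 4 inequalities: the left sides telescope to 0, and the right sides sum to (-1) + (-2) + 2 + 3 = 2. So 0 ≥ 2, which is false.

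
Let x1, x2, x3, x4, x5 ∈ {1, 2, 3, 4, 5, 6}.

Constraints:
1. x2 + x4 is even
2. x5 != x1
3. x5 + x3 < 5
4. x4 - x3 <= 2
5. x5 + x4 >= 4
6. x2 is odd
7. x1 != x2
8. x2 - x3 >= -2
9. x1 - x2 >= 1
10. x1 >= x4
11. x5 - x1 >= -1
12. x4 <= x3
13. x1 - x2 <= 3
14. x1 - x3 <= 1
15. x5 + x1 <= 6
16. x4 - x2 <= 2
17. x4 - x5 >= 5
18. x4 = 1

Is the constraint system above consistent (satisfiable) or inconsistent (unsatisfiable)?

Unsatisfiable

Constraints 4, 8, 9, 11, and 17 give x5 − x1 ≥ -1, x1 − x2 ≥ 1, x2 − x3 ≥ -2, x3 − x4 ≥ -2, x4 − x5 ≥ 5.
Adding all 5 inequalities: the left sides telescope to 0, and the right sides sum to (-1) + 1 + (-2) + (-2) + 5 = 1. So 0 ≥ 1, which is false.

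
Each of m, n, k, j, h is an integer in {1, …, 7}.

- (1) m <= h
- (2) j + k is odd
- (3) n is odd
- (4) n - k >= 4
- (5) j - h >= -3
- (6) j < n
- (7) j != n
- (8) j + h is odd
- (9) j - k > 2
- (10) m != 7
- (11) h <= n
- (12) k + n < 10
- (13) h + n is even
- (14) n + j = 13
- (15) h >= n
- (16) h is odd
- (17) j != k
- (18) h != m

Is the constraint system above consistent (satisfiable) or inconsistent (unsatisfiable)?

One satisfying assignment is m = 1, n = 7, k = 1, j = 6, h = 7.
For the less obvious constraints — constraint 4: n - k = 6; constraint 5: j - h = -1 — and the others hold by inspection.

Satisfiable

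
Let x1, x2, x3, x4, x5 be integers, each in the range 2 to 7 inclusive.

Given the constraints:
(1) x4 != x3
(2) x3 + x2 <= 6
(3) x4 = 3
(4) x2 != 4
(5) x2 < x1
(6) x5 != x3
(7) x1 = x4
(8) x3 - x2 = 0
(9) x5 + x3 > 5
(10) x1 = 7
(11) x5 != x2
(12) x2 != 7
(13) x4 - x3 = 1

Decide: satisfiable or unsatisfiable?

Unsatisfiable

Constraint 10 fixes x1 = 7 and constraint 3 fixes x4 = 3, but constraint 7 requires x1 = x4. Since 7 ≠ 3, contradiction.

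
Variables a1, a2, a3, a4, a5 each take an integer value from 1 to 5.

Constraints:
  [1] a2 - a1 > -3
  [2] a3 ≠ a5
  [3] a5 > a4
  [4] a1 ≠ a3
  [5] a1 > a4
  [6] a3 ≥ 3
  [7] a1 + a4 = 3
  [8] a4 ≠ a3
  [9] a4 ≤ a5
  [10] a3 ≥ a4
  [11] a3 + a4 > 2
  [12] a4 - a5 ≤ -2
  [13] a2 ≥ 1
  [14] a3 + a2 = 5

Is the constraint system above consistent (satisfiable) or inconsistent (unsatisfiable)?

Try a1 = 2, a2 = 1, a3 = 4, a4 = 1, a5 = 5.
Check constraint 1: a2 - a1 = -1; constraint 7: a1 + a4 = 3. The remaining constraints are straightforward to verify.

Satisfiable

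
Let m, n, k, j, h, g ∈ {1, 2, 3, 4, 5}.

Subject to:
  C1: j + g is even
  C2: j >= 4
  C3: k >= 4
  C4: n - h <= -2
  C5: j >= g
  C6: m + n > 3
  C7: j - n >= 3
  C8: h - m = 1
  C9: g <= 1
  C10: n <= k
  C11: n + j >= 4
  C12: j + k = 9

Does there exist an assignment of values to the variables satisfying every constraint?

Satisfiable

The assignment m = 4, n = 2, k = 4, j = 5, h = 5, g = 1 works:
  constraint 4 holds since n - h = -3.
  constraint 6 holds since m + n = 6.
The rest check out directly.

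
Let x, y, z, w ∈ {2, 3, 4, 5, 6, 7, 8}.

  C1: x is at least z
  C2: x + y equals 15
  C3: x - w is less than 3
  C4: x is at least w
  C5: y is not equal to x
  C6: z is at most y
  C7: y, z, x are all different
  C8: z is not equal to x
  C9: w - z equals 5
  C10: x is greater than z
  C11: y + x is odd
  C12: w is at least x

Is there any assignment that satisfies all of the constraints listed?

The assignment x = 8, y = 7, z = 3, w = 8 works:
  constraint 2 holds since x + y = 15.
  constraint 3 holds since x - w = 0.
The rest check out directly.

Satisfiable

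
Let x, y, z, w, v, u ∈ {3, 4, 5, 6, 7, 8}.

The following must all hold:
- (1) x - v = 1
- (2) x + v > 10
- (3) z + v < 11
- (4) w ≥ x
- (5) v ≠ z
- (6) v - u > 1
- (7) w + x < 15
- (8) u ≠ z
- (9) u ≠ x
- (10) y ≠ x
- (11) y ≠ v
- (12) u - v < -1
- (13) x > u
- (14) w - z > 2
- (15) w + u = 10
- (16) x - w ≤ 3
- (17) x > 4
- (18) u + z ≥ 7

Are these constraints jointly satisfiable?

Satisfiable

The assignment x = 7, y = 8, z = 4, w = 7, v = 6, u = 3 works:
  constraint 1 holds since x - v = 1.
  constraint 2 holds since x + v = 13.
  constraint 3 holds since z + v = 10.
The rest check out directly.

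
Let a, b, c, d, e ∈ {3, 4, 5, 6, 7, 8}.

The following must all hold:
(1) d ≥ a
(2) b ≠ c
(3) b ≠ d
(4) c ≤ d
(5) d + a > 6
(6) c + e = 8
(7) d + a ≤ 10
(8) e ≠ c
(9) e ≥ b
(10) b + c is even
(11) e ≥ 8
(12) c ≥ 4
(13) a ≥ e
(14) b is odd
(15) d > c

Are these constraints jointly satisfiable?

Unsatisfiable

From constraints 4 and 12: d ≥ c ≥ 4. From constraints 11 and 13: a ≥ e ≥ 8. Hence d + a ≥ 12. But constraint 7 requires d + a ≤ 10, and 10 < 12. Contradiction.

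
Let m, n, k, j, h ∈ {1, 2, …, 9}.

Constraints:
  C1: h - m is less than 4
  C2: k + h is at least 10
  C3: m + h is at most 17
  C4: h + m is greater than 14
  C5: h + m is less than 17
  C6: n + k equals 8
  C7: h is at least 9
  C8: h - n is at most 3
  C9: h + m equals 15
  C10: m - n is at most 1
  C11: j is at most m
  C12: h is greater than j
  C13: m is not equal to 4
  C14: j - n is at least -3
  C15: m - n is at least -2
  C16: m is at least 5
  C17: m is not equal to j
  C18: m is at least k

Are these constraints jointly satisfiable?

Try m = 6, n = 6, k = 2, j = 5, h = 9.
Check constraint 1: h - m = 3; constraint 2: k + h = 11; constraint 3: m + h = 15. The remaining constraints are straightforward to verify.

Satisfiable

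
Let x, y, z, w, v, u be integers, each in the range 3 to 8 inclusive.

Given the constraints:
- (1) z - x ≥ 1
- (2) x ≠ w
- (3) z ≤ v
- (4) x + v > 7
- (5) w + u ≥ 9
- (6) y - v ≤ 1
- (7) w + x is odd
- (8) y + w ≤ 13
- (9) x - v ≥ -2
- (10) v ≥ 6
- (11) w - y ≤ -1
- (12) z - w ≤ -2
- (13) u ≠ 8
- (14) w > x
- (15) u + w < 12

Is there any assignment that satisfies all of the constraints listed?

Unsatisfiable

Constraints 1, 6, 9, 11, and 12 give w − z ≥ 2, z − x ≥ 1, x − v ≥ -2, v − y ≥ -1, y − w ≥ 1.
Adding all 5 inequalities: the left sides telescope to 0, and the right sides sum to 2 + 1 + (-2) + (-1) + 1 = 1. So 0 ≥ 1, which is false.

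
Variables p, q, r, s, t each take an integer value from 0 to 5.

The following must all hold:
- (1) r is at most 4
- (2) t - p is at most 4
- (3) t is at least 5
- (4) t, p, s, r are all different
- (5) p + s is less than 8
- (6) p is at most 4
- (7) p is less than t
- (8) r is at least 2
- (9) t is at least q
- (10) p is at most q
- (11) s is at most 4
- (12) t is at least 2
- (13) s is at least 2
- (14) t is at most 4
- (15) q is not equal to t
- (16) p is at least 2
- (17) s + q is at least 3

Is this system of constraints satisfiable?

Constraints 1, 6, 8, 11, 12, 13, 14, and 16 confine each of t, p, s, r to the 3 values {2, …, 4}.
Constraint 4 requires all 4 of them to be distinct, but only 3 values are available — impossible by the pigeonhole principle.

Unsatisfiable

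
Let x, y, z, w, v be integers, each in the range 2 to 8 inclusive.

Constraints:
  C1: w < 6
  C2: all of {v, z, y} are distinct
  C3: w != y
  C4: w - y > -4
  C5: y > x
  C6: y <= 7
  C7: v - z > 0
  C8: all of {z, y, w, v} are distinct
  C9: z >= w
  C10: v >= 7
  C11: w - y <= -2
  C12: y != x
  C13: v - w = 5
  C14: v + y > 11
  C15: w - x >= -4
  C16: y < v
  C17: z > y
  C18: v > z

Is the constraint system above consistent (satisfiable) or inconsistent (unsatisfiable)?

One satisfying assignment is x = 4, y = 5, z = 6, w = 2, v = 7.
For the less obvious constraints — constraint 4: w - y = -3; constraint 7: v - z = 1 — and the others hold by inspection.

Satisfiable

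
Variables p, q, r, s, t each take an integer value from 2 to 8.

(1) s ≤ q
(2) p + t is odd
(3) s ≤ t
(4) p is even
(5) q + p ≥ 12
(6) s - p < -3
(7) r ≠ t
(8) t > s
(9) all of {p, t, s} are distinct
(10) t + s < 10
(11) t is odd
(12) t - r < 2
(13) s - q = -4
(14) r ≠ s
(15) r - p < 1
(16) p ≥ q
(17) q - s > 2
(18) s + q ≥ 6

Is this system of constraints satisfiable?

Satisfiable

The assignment p = 6, q = 6, r = 6, s = 2, t = 7 works:
  constraint 5 holds since q + p = 12.
  constraint 6 holds since s - p = -4.
  constraint 10 holds since t + s = 9.
The rest check out directly.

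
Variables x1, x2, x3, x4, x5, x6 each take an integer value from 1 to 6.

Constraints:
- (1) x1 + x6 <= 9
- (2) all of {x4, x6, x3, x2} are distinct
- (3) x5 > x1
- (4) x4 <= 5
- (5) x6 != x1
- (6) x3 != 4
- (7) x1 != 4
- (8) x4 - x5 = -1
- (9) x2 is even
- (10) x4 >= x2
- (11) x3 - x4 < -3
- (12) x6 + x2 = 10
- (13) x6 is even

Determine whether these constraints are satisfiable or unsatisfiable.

Satisfiable

Setting (x1, x2, x3, x4, x5, x6) = (2, 4, 1, 5, 6, 6) satisfies everything: constraint 1: x1 + x6 = 8; constraint 8: x4 - x5 = -1; constraint 11: x3 - x4 = -4, and the others follow.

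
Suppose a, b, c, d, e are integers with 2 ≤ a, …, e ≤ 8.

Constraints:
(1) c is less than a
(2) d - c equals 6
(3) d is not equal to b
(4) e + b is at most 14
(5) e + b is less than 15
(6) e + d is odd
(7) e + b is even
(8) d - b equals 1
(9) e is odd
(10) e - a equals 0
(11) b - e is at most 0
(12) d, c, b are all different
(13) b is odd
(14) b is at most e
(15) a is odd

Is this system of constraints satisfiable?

Satisfiable

Take a = 7, b = 7, c = 2, d = 8, e = 7. Then constraint 2: d - c = 6; constraint 4: e + b = 14; constraint 5: e + b = 14, and every other listed constraint is also met.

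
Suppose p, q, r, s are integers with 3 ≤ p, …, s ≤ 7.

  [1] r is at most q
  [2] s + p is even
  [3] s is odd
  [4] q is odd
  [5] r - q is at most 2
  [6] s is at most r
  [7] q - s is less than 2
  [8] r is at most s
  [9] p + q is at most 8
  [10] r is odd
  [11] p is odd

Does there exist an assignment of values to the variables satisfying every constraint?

Satisfiable

The assignment p = 3, q = 3, r = 3, s = 3 works:
  constraint 5 holds since r - q = 0.
  constraint 7 holds since q - s = 0.
  constraint 9 holds since p + q = 6.
The rest check out directly.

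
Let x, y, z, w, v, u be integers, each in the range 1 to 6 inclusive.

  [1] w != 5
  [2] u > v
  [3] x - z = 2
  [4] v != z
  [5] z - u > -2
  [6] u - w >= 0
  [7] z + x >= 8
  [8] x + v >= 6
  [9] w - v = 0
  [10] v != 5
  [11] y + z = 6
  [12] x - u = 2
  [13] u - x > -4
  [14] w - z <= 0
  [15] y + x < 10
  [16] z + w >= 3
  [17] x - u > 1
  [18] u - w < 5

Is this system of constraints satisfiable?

Try x = 6, y = 2, z = 4, w = 2, v = 2, u = 4.
Check constraint 3: x - z = 2; constraint 5: z - u = 0; constraint 6: u - w = 2. The remaining constraints are straightforward to verify.

Satisfiable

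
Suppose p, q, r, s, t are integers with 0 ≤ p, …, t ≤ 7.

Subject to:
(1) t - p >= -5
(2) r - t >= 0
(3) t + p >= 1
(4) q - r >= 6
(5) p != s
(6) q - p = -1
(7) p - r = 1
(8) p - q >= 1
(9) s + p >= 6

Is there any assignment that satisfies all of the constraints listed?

Unsatisfiable

Constraints 1, 2, 4, and 8 give p − q ≥ 1, q − r ≥ 6, r − t ≥ 0, t − p ≥ -5.
Adding all 4 inequalities: the left sides telescope to 0, and the right sides sum to 1 + 6 + 0 + (-5) = 2. So 0 ≥ 2, which is false.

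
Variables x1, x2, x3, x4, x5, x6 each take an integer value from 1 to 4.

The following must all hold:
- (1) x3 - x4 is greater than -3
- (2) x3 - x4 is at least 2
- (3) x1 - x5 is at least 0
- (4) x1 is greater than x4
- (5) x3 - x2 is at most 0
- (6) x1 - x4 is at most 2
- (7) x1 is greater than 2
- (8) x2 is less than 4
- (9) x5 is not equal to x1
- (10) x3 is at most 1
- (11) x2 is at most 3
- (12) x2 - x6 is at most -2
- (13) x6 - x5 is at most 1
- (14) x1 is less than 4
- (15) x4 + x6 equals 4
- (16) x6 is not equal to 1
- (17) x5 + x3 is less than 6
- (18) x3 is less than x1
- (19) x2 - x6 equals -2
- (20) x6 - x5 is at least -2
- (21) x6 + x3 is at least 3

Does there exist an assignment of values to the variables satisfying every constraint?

Unsatisfiable

Constraints 2, 3, 5, 6, 12, and 13 give x1 − x5 ≥ 0, x5 − x6 ≥ -1, x6 − x2 ≥ 2, x2 − x3 ≥ 0, x3 − x4 ≥ 2, x4 − x1 ≥ -2.
Adding all 6 inequalities: the left sides telescope to 0, and the right sides sum to 0 + (-1) + 2 + 0 + 2 + (-2) = 1. So 0 ≥ 1, which is false.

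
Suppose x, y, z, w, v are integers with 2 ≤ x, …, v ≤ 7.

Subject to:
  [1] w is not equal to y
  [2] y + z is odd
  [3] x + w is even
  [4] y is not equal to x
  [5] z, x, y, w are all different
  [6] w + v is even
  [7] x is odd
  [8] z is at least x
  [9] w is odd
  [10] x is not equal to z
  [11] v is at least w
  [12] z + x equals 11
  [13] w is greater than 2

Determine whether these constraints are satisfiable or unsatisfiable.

One satisfying assignment is x = 5, y = 7, z = 6, w = 3, v = 3.
For the less obvious constraints — constraint 2: y + z = 13 is odd; constraint 5: values 6, 5, 7, 3 are distinct; constraint 12: z + x = 11 — and the others hold by inspection.

Satisfiable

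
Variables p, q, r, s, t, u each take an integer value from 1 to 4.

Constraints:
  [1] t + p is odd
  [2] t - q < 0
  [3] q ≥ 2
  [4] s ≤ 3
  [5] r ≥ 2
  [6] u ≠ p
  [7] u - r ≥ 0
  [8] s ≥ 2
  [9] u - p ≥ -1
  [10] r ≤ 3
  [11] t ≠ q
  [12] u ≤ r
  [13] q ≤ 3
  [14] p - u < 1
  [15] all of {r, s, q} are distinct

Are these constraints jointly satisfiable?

Constraints 3, 4, 5, 8, 10, and 13 confine each of r, s, q to the 2 values {2, 3}.
Constraint 15 requires all 3 of them to be distinct, but only 2 values are available — impossible by the pigeonhole principle.

Unsatisfiable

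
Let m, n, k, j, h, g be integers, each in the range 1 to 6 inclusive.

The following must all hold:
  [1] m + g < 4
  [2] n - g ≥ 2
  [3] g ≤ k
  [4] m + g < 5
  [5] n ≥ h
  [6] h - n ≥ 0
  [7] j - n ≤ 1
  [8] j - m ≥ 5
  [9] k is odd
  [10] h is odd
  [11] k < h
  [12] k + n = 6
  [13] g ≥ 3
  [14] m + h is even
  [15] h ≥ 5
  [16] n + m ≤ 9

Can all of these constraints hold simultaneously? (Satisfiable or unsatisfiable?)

From constraints 3 and 13: k ≥ g ≥ 3. From constraints 5 and 15: n ≥ h ≥ 5. Hence k + n ≥ 8. But constraint 12 requires k + n = 6, and 6 < 8. Contradiction.

Unsatisfiable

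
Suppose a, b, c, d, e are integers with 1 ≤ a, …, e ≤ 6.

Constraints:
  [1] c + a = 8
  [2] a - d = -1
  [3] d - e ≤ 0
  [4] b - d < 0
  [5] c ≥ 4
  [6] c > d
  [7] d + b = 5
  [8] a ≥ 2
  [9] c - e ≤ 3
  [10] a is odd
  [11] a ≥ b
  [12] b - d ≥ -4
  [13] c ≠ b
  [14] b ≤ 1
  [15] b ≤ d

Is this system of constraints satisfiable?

Satisfiable

One satisfying assignment is a = 3, b = 1, c = 5, d = 4, e = 5.
For the less obvious constraints — constraint 1: c + a = 8; constraint 2: a - d = -1 — and the others hold by inspection.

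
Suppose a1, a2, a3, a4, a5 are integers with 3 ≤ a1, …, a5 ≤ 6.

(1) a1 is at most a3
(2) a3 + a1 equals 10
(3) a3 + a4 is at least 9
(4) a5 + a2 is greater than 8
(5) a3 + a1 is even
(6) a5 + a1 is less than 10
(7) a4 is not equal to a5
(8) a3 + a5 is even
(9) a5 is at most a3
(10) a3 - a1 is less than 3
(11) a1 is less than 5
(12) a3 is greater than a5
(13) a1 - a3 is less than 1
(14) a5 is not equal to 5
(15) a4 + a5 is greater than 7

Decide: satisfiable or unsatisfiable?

Satisfiable

Take a1 = 4, a2 = 6, a3 = 6, a4 = 6, a5 = 4. Then constraint 2: a3 + a1 = 10; constraint 3: a3 + a4 = 12; constraint 4: a5 + a2 = 10, and every other listed constraint is also met.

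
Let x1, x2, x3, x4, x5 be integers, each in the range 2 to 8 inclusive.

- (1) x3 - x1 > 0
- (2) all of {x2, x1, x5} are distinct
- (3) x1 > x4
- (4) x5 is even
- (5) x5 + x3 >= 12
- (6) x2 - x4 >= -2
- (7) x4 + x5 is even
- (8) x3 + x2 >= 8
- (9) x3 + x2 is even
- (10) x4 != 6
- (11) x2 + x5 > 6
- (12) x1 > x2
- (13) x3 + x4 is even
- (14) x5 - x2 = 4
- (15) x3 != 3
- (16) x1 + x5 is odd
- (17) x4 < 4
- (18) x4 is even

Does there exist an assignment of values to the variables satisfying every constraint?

Satisfiable

Setting (x1, x2, x3, x4, x5) = (5, 2, 8, 2, 6) satisfies everything: constraint 1: x3 - x1 = 3; constraint 5: x5 + x3 = 14; constraint 6: x2 - x4 = 0, and the others follow.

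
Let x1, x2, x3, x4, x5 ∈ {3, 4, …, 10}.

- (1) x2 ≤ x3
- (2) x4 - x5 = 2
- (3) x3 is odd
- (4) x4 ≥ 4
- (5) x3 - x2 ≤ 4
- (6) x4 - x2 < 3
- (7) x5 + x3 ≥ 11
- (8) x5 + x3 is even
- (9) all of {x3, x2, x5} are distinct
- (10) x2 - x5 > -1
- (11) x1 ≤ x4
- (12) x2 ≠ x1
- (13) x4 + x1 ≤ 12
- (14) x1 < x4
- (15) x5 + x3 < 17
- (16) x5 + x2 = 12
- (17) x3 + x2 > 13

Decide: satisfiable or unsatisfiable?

Setting (x1, x2, x3, x4, x5) = (4, 7, 9, 7, 5) satisfies everything: constraint 2: x4 - x5 = 2; constraint 5: x3 - x2 = 2; constraint 6: x4 - x2 = 0, and the others follow.

Satisfiable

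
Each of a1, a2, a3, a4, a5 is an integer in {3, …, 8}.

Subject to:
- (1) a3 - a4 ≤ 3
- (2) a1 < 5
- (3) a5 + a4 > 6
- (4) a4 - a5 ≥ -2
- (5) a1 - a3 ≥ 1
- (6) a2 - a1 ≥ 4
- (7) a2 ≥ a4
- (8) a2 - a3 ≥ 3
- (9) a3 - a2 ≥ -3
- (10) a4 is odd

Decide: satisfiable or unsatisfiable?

Unsatisfiable

Constraints 5, 6, and 9 give a1 − a3 ≥ 1, a3 − a2 ≥ -3, a2 − a1 ≥ 4.
Adding all 3 inequalities: the left sides telescope to 0, and the right sides sum to 1 + (-3) + 4 = 2. So 0 ≥ 2, which is false.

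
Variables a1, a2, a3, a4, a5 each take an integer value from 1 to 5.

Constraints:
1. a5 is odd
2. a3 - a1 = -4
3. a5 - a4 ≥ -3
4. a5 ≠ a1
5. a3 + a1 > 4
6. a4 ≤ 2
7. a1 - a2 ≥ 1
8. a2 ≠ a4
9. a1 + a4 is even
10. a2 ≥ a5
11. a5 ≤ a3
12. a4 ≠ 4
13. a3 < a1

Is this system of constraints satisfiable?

Satisfiable

Take a1 = 5, a2 = 3, a3 = 1, a4 = 1, a5 = 1. Then constraint 2: a3 - a1 = -4; constraint 3: a5 - a4 = 0; constraint 5: a3 + a1 = 6, and every other listed constraint is also met.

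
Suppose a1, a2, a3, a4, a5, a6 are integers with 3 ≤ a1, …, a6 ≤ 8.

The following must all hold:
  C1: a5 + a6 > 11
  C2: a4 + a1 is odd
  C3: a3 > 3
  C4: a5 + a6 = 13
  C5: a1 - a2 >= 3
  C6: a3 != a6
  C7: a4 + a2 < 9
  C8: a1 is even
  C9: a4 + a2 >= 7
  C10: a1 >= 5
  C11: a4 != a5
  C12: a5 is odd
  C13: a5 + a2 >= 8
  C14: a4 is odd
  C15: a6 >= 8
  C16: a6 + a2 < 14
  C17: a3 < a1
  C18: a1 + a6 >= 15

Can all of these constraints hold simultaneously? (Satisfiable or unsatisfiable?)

Satisfiable

One satisfying assignment is a1 = 8, a2 = 5, a3 = 5, a4 = 3, a5 = 5, a6 = 8.
For the less obvious constraints — constraint 1: a5 + a6 = 13; constraint 4: a5 + a6 = 13; constraint 5: a1 - a2 = 3 — and the others hold by inspection.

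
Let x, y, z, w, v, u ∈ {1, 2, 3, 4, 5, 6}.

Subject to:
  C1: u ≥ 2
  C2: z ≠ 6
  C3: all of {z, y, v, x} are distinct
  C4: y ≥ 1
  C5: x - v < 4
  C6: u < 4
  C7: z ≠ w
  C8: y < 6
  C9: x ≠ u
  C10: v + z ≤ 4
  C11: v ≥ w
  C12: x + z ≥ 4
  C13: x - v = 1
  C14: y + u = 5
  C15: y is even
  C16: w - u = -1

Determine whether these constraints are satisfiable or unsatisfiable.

Satisfiable

Setting (x, y, z, w, v, u) = (4, 2, 1, 2, 3, 3) satisfies everything: constraint 5: x - v = 1; constraint 10: v + z = 4; constraint 12: x + z = 5, and the others follow.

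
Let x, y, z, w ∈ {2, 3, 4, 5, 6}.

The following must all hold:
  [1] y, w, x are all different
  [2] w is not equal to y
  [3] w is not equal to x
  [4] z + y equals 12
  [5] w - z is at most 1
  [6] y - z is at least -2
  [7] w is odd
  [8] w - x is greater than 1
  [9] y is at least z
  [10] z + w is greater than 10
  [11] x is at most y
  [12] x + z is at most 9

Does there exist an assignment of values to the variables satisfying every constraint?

Satisfiable

Take x = 3, y = 6, z = 6, w = 5. Then constraint 4: z + y = 12; constraint 5: w - z = -1, and every other listed constraint is also met.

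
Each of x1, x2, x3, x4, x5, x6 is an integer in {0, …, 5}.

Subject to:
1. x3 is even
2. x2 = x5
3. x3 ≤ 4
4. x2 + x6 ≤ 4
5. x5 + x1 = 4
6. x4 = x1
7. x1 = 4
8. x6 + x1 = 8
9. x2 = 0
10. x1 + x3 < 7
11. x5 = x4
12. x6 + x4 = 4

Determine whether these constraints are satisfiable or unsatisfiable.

Constraint 9 fixes x2 = 0 and constraint 7 fixes x1 = 4. Constraints 2, 6, and 11 give x2 = x5 = x4 = x1, so x2 = x1. But 0 ≠ 4 — contradiction.

Unsatisfiable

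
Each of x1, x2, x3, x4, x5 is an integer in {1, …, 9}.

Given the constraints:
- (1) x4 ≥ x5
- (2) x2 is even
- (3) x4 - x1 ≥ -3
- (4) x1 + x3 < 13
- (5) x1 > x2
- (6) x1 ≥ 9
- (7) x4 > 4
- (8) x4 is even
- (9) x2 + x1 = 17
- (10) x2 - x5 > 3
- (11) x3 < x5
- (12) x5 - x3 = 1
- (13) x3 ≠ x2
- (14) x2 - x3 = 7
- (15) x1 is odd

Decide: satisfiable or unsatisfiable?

Satisfiable

One satisfying assignment is x1 = 9, x2 = 8, x3 = 1, x4 = 8, x5 = 2.
For the less obvious constraints — constraint 3: x4 - x1 = -1; constraint 4: x1 + x3 = 10 — and the others hold by inspection.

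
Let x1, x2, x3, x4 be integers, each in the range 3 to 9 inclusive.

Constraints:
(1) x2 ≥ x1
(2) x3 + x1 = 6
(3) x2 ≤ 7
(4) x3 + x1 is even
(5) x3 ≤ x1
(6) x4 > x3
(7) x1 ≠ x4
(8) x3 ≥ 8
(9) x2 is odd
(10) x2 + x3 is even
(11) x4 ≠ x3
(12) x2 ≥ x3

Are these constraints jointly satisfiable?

Unsatisfiable

From constraint 8: x3 ≥ 8. From constraints 3 and 12: x3 ≤ x2 and x2 ≤ 7, so x3 ≤ 7. But 7 < 8, so no value of x3 works.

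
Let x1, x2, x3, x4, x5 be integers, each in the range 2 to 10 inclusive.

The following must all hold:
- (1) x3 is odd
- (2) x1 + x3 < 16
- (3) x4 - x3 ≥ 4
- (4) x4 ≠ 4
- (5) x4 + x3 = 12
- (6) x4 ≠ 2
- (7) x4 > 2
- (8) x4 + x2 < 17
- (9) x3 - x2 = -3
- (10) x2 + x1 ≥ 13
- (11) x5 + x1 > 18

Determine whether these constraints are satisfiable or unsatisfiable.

Satisfiable

The assignment x1 = 10, x2 = 6, x3 = 3, x4 = 9, x5 = 10 works:
  constraint 2 holds since x1 + x3 = 13.
  constraint 3 holds since x4 - x3 = 6.
The rest check out directly.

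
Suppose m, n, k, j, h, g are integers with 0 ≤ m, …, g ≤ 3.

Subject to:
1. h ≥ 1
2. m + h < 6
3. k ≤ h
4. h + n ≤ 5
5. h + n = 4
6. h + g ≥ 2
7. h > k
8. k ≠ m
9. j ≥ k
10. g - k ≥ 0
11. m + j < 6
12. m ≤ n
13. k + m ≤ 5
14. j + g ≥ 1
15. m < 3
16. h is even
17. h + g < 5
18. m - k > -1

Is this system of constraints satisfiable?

The assignment m = 2, n = 2, k = 0, j = 2, h = 2, g = 2 works:
  constraint 2 holds since m + h = 4.
  constraint 4 holds since h + n = 4.
  constraint 5 holds since h + n = 4.
The rest check out directly.

Satisfiable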